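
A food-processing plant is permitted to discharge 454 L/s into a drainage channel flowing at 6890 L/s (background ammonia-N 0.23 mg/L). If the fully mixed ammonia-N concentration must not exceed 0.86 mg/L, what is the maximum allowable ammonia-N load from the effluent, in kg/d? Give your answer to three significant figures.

Mass balance at the limit: 6890·0.2300 + 454.0·Cₑ = 7344·0.86 → Cₑ = 10.42 mg/L.
454.0 L/s = 0.4540 m³/s. Load = 0.4540 m³/s × 10.42 g/m³ × 86 400 s/d = 408.8 kg/d.

409 kg/d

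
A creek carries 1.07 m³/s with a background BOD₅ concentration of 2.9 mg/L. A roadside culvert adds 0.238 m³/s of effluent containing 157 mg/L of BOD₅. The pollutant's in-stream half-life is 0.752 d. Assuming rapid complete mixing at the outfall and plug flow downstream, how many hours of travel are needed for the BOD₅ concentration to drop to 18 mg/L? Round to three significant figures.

Flow-weighted average: C = (1.070·2.900 + 0.2380·157.0) / 1.308 = 40.47/1.308 = 30.94 mg/L.
Half-life 0.752 d → k = ln 2 / 0.752 = 0.9217 d⁻¹.
30.94·exp(−k·t) = 18 → t = ln(30.94/18)/k = 50770 s = 14.10 h.

14.1 h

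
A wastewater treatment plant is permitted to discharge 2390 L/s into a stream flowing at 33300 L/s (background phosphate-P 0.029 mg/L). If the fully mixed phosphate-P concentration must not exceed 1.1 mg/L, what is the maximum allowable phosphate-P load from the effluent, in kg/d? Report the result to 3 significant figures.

Mass balance at the limit: 33300·0.02900 + 2390·Cₑ = 35690·1.1 → Cₑ = 16.02 mg/L.
2390 L/s = 2.390 m³/s. Load = 2.390 m³/s × 16.02 g/m³ × 86 400 s/d = 3309 kg/d.

3310 kg/d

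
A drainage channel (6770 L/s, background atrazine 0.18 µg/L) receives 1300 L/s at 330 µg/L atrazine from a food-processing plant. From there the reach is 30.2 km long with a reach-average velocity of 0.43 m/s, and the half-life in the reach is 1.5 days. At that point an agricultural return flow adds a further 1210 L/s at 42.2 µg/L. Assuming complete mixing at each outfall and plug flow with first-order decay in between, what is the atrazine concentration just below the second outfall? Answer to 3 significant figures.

After mixing, C = (6770·0.1800 + 1300·330.0) / 8070 = 430200/8070 = 53.31 µg/L; combined flow 8070 L/s.
Travel time t = 30.2·1000 / 0.43 = 70230 s = 19.51 h.
Half-life 1.5 d → k = ln 2 / 1.5 = 0.4621 d⁻¹.
After decay, C = 53.31 × e^(−kt) = 53.31 × 0.6869 = 36.62 µg/L.
Second outfall: C = (8070·36.62 + 1210·42.20)/9280 = 37.34 µg/L.

37.3 µg/L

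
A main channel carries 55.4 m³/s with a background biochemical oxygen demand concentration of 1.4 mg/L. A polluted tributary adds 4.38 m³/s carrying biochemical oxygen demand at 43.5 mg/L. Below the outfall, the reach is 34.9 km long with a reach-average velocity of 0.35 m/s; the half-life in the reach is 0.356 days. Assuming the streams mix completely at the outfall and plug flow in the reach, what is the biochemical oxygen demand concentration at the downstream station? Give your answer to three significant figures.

Flow-weighted average: C = (55.40·1.400 + 4.380·43.50) / 59.78 = 268.1/59.78 = 4.485 mg/L.
Travel time t = 34.9·1000 / 0.35 = 99710 s = 27.70 h.
Half-life 0.356 d → k = ln 2 / 0.356 = 1.947 d⁻¹.
Decay over the reach: 4.485·exp(−kt) = 4.485·0.1057 = 0.4741 mg/L.

0.474 mg/L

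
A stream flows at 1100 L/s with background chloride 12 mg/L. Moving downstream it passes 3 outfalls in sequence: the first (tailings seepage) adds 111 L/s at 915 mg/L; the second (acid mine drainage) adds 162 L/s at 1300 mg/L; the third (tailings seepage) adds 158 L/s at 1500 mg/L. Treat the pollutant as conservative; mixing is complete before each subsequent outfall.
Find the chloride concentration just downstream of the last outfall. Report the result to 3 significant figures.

After outfall 1: Q = 1100 + 111.0 = 1211 L/s; C = (1100·12.00 + 111.0·915.0)/1211 = 94.77 mg/L.
After outfall 2: Q = 1211 + 162.0 = 1373 L/s; C = (1211·94.77 + 162.0·1300)/1373 = 237.0 mg/L.
After outfall 3: Q = 1373 + 158.0 = 1531 L/s; C = (1373·237.0 + 158.0·1500)/1531 = 367.3 mg/L.

367 mg/L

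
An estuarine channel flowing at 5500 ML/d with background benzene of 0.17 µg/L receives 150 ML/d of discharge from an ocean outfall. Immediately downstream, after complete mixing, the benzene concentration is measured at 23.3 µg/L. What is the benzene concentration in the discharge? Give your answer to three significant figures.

Mass balance: 5500·0.1700 + 150.0·Cₑ = 5650·23.30
→ Cₑ = (5650·23.30 − 5500·0.1700) / 150.0 = 871.4 µg/L.

871 µg/L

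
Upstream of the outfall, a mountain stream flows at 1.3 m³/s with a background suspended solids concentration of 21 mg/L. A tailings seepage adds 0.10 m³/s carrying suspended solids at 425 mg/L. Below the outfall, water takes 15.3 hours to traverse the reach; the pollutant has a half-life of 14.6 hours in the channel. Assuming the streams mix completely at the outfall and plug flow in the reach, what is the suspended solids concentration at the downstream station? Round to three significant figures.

After mixing, C = (1.300·21.00 + 0.1000·425.0) / 1.400 = 69.80/1.400 = 49.86 mg/L.
Half-life 14.6 h → k = ln 2 / 14.6 = 0.04748 h⁻¹ = 1.139 d⁻¹.
First-order decay: C = 49.86·exp(−k·t) = 49.86·0.4837 = 24.11 mg/L.

24.1 mg/L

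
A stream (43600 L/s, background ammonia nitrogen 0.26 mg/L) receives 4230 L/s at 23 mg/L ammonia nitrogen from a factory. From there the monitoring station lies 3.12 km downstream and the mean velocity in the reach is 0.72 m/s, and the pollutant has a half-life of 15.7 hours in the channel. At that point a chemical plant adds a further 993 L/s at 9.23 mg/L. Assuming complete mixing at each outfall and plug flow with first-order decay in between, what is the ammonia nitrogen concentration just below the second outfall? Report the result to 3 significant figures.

2.30 mg/L

After mixing, C = (43600·0.2600 + 4230·23.00) / 47830 = 108600/47830 = 2.271 mg/L; combined flow 47830 L/s.
Travel time t = 3.12·1000 / 0.72 = 4333 s = 1.204 h.
Half-life 15.7 h → k = ln 2 / 15.7 = 0.04415 h⁻¹ = 1.060 d⁻¹.
After decay, C = 2.271 × e^(−kt) = 2.271 × 0.9482 = 2.154 mg/L.
Second outfall: C = (47830·2.154 + 993.0·9.230)/48820 = 2.297 mg/L.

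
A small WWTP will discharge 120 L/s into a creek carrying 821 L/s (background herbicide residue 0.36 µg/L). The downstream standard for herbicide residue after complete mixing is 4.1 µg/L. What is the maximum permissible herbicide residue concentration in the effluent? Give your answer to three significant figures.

At the limit, (Qr·Cr + Qe·Cₑ)/(Qr + Qe) = 4.1:
Cₑ = (941.0·4.1 − 821.0·0.3600) / 120.0 = 29.69 µg/L.

29.7 µg/L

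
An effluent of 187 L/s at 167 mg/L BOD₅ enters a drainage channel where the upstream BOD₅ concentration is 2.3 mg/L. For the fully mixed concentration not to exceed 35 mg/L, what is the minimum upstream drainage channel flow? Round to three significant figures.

755 L/s

Set C_mix = 35: (Q·2.300 + 187.0·167.0) / (Q + 187.0) = 35
→ Q = 187.0·(167.0 − 35)/(35 − 2.300) = 754.9 L/s.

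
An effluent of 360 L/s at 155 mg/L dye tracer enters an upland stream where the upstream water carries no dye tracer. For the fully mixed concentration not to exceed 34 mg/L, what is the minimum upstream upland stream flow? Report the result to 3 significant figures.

Set C_mix = 34: (Q·0 + 360.0·155.0) / (Q + 360.0) = 34
→ Q = 360.0·(155.0 − 34)/(34 − 0) = 1281 L/s.

1280 L/s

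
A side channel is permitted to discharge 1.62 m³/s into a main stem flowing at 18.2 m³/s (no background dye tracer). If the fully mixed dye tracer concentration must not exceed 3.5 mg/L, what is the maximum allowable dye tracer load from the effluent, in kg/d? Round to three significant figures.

Mass balance at the limit: 18.20·0 + 1.620·Cₑ = 19.82·3.5 → Cₑ = 42.82 mg/L.
Load = 1.620 m³/s × 42.82 g/m³ × 86 400 s/d = 5994 kg/d.

5990 kg/d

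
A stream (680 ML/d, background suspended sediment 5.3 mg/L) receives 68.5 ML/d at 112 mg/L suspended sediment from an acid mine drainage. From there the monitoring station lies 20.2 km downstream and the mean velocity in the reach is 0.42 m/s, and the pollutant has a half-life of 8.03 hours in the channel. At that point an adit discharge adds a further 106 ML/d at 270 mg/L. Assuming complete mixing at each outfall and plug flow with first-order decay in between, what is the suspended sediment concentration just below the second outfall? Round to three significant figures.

Mass balance: C = (680.0·5.300 + 68.50·112.0) / 748.5 = 11280/748.5 = 15.06 mg/L; combined flow 748.5 ML/d.
Travel time t = 20.2·1000 / 0.42 = 48100 s = 13.36 h.
Half-life 8.03 h → k = ln 2 / 8.03 = 0.08632 h⁻¹ = 2.072 d⁻¹.
After decay, C = 15.06 × e^(−kt) = 15.06 × 0.3156 = 4.755 mg/L.
Second outfall: C = (748.5·4.755 + 106.0·270.0)/854.5 = 37.66 mg/L.

37.7 mg/L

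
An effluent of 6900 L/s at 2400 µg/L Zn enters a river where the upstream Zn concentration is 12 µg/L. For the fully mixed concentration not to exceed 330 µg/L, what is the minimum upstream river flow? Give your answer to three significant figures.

44900 L/s

Set C_mix = 330: (Q·12.00 + 6900·2400) / (Q + 6900) = 330
→ Q = 6900·(2400 − 330)/(330 − 12.00) = 44920 L/s.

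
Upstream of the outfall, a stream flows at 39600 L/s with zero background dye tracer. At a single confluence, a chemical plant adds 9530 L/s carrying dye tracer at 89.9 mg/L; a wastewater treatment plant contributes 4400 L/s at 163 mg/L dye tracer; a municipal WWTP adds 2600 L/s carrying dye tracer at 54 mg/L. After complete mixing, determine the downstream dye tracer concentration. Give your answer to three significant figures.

Flow-weighted average: C = (39600·0 + 9530·89.90 + 4400·163.0 + 2600·54.00) / 56130 = 1714000/56130 = 30.54 mg/L.

30.5 mg/L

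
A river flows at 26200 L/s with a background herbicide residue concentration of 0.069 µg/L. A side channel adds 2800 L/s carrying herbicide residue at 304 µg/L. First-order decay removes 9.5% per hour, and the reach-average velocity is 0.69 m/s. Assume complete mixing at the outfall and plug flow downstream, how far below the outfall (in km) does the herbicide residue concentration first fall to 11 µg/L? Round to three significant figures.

Flow-weighted average: C = (26200·0.06900 + 2800·304.0) / 29000 = 853000/29000 = 29.41 µg/L.
9.5%/h lost → k = −ln(1 − 0.095) = 0.09982 h⁻¹.
Set 29.41·exp(−k·t) = 11 → t = ln(29.41/11)/k = 35470 s = 9.853 h.
Distance = v·t = 0.69·35470 = 24480 m = 24.48 km.

24.5 km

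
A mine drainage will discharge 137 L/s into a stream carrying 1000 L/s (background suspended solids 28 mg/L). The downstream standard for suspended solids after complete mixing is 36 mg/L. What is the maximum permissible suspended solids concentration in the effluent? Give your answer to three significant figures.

94.4 mg/L

At the limit, (Qr·Cr + Qe·Cₑ)/(Qr + Qe) = 36:
Cₑ = (1137·36 − 1000·28.00) / 137.0 = 94.39 mg/L.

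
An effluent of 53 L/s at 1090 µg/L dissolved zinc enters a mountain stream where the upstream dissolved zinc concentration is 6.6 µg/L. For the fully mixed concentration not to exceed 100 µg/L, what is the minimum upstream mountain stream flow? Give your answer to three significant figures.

562 L/s

Set C_mix = 100: (Q·6.600 + 53.00·1090) / (Q + 53.00) = 100
→ Q = 53.00·(1090 − 100)/(100 − 6.600) = 561.8 L/s.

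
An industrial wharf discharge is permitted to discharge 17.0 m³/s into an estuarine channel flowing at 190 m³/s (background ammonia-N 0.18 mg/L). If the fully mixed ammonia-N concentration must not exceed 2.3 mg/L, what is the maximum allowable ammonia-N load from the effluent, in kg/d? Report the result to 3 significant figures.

Mass balance at the limit: 190.0·0.1800 + 17.00·Cₑ = 207.0·2.3 → Cₑ = 25.99 mg/L.
Load = 17.00 m³/s × 25.99 g/m³ × 86 400 s/d = 38180 kg/d.

38200 kg/d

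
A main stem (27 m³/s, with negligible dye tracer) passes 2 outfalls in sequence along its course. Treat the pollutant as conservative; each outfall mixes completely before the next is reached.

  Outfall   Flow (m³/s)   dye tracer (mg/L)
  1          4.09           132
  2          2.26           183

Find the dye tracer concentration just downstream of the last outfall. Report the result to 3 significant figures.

28.6 mg/L

After outfall 1: Q = 27.00 + 4.090 = 31.09 m³/s; C = (27.00·0 + 4.090·132.0)/31.09 = 17.37 mg/L.
After outfall 2: Q = 31.09 + 2.260 = 33.35 m³/s; C = (31.09·17.37 + 2.260·183.0)/33.35 = 28.59 mg/L.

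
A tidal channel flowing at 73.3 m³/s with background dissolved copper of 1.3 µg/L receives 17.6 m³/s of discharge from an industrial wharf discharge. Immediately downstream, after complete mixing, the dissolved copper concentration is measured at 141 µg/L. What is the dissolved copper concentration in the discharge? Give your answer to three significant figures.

723 µg/L

Mass balance: 73.30·1.300 + 17.60·Cₑ = 90.90·141.0
→ Cₑ = (90.90·141.0 − 73.30·1.300) / 17.60 = 722.8 µg/L.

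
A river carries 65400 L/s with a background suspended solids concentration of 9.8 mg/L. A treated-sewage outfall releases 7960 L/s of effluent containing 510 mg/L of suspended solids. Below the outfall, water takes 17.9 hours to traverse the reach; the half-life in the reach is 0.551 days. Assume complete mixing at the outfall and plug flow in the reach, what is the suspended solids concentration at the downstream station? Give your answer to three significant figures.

After mixing, C = (65400·9.800 + 7960·510.0) / 73360 = 4701000/73360 = 64.07 mg/L.
Half-life 0.551 d → k = ln 2 / 0.551 = 1.258 d⁻¹.
First-order decay: C = 64.07·exp(−k·t) = 64.07·0.3913 = 25.07 mg/L.

25.1 mg/L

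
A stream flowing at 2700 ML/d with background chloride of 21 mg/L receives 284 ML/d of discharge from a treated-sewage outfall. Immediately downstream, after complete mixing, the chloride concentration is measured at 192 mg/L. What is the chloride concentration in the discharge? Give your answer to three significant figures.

Mass balance: 2700·21.00 + 284.0·Cₑ = 2984·192.0
→ Cₑ = (2984·192.0 − 2700·21.00) / 284.0 = 1818 mg/L.

1820 mg/L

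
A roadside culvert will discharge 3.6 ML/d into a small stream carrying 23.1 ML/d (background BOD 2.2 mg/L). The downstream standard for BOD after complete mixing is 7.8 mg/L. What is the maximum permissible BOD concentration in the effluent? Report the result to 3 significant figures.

43.7 mg/L

At the limit, (Qr·Cr + Qe·Cₑ)/(Qr + Qe) = 7.8:
Cₑ = (26.70·7.8 − 23.10·2.200) / 3.600 = 43.73 mg/L.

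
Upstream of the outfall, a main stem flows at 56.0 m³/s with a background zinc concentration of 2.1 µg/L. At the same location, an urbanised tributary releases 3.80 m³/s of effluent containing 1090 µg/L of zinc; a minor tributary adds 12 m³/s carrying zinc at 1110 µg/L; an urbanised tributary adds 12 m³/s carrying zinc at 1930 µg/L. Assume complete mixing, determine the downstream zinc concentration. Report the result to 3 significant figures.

486 µg/L

Conservation of mass: C = (56.00·2.100 + 3.800·1090 + 12.00·1110 + 12.00·1930) / 83.80 = 40740/83.80 = 486.2 µg/L.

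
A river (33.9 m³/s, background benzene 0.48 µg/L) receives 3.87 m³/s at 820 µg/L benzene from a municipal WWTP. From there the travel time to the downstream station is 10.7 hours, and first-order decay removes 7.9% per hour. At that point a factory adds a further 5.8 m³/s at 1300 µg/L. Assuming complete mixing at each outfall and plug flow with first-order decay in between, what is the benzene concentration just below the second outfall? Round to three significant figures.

203 µg/L

Mass balance: C = (33.90·0.4800 + 3.870·820.0) / 37.77 = 3190/37.77 = 84.45 µg/L; combined flow 37.77 m³/s.
7.9%/h lost → k = −ln(1 − 0.079) = 0.08230 h⁻¹.
After decay, C = 84.45 × e^(−kt) = 84.45 × 0.4146 = 35.01 µg/L.
At the second outfall, C = (37.77·35.01 + 5.800·1300) / (37.77 + 5.800) = 203.4 µg/L.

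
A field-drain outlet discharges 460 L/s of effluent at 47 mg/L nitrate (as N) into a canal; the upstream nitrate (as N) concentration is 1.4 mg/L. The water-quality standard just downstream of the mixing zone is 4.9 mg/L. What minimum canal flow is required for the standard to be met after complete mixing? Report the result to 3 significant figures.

5530 L/s

Set C_mix = 4.9: (Q·1.400 + 460.0·47.00) / (Q + 460.0) = 4.9
→ Q = 460.0·(47.00 − 4.9)/(4.9 − 1.400) = 5533 L/s.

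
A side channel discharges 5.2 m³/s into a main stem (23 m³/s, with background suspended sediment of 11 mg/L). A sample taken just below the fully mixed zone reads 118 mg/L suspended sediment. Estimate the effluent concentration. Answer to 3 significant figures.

591 mg/L

Mass balance: 23.00·11.00 + 5.200·Cₑ = 28.20·118.0
→ Cₑ = (28.20·118.0 − 23.00·11.00) / 5.200 = 591.3 mg/L.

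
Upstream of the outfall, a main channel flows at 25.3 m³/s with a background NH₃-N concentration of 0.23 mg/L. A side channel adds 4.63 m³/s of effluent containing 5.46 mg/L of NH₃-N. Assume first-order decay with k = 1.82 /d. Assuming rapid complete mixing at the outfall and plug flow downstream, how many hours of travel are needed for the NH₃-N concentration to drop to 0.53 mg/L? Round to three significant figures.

Mass balance: C = (25.30·0.2300 + 4.630·5.460) / 29.93 = 31.10/29.93 = 1.039 mg/L.
1.039·exp(−k·t) = 0.53 → t = ln(1.039/0.53)/k = 31960 s = 8.877 h.

8.88 h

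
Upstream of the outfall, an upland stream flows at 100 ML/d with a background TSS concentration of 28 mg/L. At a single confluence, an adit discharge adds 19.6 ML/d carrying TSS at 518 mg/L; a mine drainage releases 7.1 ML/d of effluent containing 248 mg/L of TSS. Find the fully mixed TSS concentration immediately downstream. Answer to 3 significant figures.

Mass balance: C = (100.0·28.00 + 19.60·518.0 + 7.100·248.0) / 126.7 = 14710/126.7 = 116.1 mg/L.

116 mg/L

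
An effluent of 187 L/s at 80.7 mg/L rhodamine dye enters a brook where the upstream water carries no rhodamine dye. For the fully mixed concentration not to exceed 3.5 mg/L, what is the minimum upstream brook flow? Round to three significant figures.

4120 L/s

Set C_mix = 3.5: (Q·0 + 187.0·80.70) / (Q + 187.0) = 3.5
→ Q = 187.0·(80.70 − 3.5)/(3.5 − 0) = 4125 L/s.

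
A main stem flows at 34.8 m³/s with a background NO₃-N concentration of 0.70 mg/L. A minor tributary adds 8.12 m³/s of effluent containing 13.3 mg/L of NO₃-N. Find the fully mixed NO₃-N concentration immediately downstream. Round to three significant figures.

3.08 mg/L

Mixed concentration C = ΣQC/ΣQ = (34.80·0.7000 + 8.120·13.30) / 42.92 = 132.4/42.92 = 3.084 mg/L.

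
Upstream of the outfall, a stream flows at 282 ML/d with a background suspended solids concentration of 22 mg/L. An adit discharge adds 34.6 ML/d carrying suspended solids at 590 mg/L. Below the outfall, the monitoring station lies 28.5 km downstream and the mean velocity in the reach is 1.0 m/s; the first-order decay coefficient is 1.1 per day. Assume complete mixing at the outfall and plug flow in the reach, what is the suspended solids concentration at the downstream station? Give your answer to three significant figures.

58.5 mg/L

Mass balance: C = (282.0·22.00 + 34.60·590.0) / 316.6 = 26620/316.6 = 84.07 mg/L.
Travel time t = 28.5·1000 / 1.0 = 28500 s = 7.917 h.
First-order decay: C = 84.07·exp(−k·t) = 84.07·0.6957 = 58.49 mg/L.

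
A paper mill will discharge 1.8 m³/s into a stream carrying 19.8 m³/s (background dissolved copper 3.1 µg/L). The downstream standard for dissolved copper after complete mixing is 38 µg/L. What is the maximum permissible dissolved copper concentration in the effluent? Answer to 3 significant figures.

422 µg/L

At the limit, (Qr·Cr + Qe·Cₑ)/(Qr + Qe) = 38:
Cₑ = (21.60·38 − 19.80·3.100) / 1.800 = 421.9 µg/L.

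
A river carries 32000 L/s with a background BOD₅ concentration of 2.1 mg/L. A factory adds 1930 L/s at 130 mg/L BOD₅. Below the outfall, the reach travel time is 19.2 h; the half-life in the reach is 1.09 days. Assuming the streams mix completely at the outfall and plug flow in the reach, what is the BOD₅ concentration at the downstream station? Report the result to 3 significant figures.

After mixing, C = (32000·2.100 + 1930·130.0) / 33930 = 318100/33930 = 9.375 mg/L.
Half-life 1.09 d → k = ln 2 / 1.09 = 0.6359 d⁻¹.
Decay over the reach: 9.375·exp(−kt) = 9.375·0.6013 = 5.637 mg/L.

5.64 mg/L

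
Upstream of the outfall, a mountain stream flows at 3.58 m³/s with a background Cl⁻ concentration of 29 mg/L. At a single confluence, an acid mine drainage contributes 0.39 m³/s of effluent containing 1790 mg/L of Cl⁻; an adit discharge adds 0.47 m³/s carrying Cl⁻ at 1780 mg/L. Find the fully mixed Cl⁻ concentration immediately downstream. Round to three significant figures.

369 mg/L

Conservation of mass: C = (3.580·29.00 + 0.3900·1790 + 0.4700·1780) / 4.440 = 1639/4.440 = 369.0 mg/L.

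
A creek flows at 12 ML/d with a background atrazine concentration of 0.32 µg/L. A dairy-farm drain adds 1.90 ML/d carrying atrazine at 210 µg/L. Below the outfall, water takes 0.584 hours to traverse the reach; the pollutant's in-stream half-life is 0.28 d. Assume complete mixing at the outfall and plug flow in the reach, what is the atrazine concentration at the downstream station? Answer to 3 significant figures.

27.3 µg/L

After mixing, C = (12.00·0.3200 + 1.900·210.0) / 13.90 = 402.8/13.90 = 28.98 µg/L.
Half-life 0.28 d → k = ln 2 / 0.28 = 2.476 d⁻¹.
Decay over the reach: 28.98·exp(−kt) = 28.98·0.9415 = 27.29 µg/L.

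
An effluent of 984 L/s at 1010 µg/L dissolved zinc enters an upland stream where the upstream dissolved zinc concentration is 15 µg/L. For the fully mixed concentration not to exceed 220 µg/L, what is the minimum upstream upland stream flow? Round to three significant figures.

Set C_mix = 220: (Q·15.00 + 984.0·1010) / (Q + 984.0) = 220
→ Q = 984.0·(1010 − 220)/(220 − 15.00) = 3792 L/s.

3790 L/s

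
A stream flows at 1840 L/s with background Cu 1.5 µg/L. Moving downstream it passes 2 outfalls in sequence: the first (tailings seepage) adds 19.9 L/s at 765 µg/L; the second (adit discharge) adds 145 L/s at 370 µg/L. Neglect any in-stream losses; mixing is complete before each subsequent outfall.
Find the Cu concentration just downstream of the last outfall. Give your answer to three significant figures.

35.7 µg/L

Below outfall 1: Q → 1860 L/s, C = (1840·1.500 + 19.90·765.0)/1860 = 9.669 µg/L.
Below outfall 2: Q → 2005 L/s, C = (1860·9.669 + 145.0·370.0)/2005 = 35.73 µg/L.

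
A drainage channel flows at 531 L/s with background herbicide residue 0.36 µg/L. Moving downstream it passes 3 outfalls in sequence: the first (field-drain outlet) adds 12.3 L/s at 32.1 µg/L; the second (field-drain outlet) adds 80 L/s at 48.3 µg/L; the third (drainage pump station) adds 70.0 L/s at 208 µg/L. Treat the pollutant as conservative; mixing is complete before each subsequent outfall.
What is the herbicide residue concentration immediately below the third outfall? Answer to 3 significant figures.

27.4 µg/L

Below outfall 1: Q → 543.3 L/s, C = (531.0·0.3600 + 12.30·32.10)/543.3 = 1.079 µg/L.
Below outfall 2: Q → 623.3 L/s, C = (543.3·1.079 + 80.00·48.30)/623.3 = 7.139 µg/L.
Below outfall 3: Q → 693.3 L/s, C = (623.3·7.139 + 70.00·208.0)/693.3 = 27.42 µg/L.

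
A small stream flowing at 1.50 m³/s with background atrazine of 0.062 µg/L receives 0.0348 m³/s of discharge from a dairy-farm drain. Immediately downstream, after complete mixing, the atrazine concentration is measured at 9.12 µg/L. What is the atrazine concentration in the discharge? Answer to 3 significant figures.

Mass balance: 1.500·0.06200 + 0.03480·Cₑ = 1.535·9.120
→ Cₑ = (1.535·9.120 − 1.500·0.06200) / 0.03480 = 399.6 µg/L.

400 µg/L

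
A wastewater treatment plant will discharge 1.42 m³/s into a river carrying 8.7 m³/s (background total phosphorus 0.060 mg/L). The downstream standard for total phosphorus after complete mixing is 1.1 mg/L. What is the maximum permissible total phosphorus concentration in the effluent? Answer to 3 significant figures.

7.47 mg/L

At the limit, (Qr·Cr + Qe·Cₑ)/(Qr + Qe) = 1.1:
Cₑ = (10.12·1.1 − 8.700·0.06000) / 1.420 = 7.472 mg/L.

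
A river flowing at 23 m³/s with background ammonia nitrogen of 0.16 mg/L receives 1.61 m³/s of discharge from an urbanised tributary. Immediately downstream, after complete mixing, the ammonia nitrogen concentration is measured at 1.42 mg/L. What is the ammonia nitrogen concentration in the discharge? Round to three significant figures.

Mass balance: 23.00·0.1600 + 1.610·Cₑ = 24.61·1.420
→ Cₑ = (24.61·1.420 − 23.00·0.1600) / 1.610 = 19.42 mg/L.

19.4 mg/L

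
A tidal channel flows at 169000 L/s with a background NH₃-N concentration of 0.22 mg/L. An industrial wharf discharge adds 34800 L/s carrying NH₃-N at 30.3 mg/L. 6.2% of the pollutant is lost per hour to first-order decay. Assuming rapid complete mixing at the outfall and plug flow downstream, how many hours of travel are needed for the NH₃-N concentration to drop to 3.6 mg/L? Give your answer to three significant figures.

6.21 h

Mass balance: C = (169000·0.2200 + 34800·30.30) / 203800 = 1092000/203800 = 5.356 mg/L.
6.2%/h lost → k = −ln(1 − 0.062) = 0.06401 h⁻¹.
5.356·exp(−k·t) = 3.6 → t = ln(5.356/3.6)/k = 22350 s = 6.208 h.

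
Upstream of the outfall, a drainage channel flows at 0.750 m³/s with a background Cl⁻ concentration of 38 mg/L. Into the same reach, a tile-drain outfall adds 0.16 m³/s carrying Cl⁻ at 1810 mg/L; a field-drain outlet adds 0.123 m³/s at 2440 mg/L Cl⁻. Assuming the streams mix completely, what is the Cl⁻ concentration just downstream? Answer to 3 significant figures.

Mass balance: C = (0.7500·38.00 + 0.1600·1810 + 0.1230·2440) / 1.033 = 618.2/1.033 = 598.5 mg/L.

598 mg/L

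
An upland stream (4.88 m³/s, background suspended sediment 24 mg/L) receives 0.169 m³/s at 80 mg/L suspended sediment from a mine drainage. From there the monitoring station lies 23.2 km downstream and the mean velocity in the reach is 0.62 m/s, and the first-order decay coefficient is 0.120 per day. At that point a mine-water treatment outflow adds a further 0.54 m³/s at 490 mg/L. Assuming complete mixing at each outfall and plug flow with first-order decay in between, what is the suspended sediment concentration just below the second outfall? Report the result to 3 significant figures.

After mixing, C = (4.880·24.00 + 0.1690·80.00) / 5.049 = 130.6/5.049 = 25.87 mg/L; combined flow 5.049 m³/s.
Travel time t = 23.2·1000 / 0.62 = 37420 s = 10.39 h.
Applying C = C₀e^(−kt): 25.87 × 0.9494 = 24.56 mg/L.
Second outfall: C = (5.049·24.56 + 0.5400·490.0)/5.589 = 69.53 mg/L.

69.5 mg/L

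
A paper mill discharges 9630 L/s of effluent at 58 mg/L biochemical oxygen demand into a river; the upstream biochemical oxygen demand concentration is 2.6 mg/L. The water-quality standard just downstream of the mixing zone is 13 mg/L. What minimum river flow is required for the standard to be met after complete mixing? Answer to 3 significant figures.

Set C_mix = 13: (Q·2.600 + 9630·58.00) / (Q + 9630) = 13
→ Q = 9630·(58.00 − 13)/(13 − 2.600) = 41670 L/s.

41700 L/s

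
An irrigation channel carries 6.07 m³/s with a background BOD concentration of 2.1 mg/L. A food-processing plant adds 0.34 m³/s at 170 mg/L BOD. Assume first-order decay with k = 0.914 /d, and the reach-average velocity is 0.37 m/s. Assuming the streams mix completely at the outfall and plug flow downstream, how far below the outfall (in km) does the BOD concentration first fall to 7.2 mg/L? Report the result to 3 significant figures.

14.8 km

After mixing, C = (6.070·2.100 + 0.3400·170.0) / 6.410 = 70.55/6.410 = 11.01 mg/L.
Set 11.01·exp(−k·t) = 7.2 → t = ln(11.01/7.2)/k = 40110 s = 11.14 h.
Distance = v·t = 0.37·40110 = 14840 m = 14.84 km.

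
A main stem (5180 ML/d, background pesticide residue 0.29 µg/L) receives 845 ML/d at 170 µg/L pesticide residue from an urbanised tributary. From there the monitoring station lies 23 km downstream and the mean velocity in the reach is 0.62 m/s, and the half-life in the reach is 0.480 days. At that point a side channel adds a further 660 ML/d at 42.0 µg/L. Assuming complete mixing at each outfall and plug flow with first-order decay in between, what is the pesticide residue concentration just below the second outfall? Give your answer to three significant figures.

15.8 µg/L

Mass balance: C = (5180·0.2900 + 845.0·170.0) / 6025 = 145200/6025 = 24.09 µg/L; combined flow 6025 ML/d.
Travel time t = 23·1000 / 0.62 = 37100 s = 10.30 h.
Half-life 0.480 d → k = ln 2 / 0.480 = 1.444 d⁻¹.
Applying C = C₀e^(−kt): 24.09 × 0.5379 = 12.96 µg/L.
At the second outfall, C = (6025·12.96 + 660.0·42.00) / (6025 + 660.0) = 15.83 µg/L.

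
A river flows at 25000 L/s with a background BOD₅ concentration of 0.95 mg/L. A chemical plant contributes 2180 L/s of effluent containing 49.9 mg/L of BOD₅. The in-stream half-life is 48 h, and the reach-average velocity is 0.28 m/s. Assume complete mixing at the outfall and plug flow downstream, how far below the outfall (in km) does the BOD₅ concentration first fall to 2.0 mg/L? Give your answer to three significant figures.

62.2 km

Conservation of mass: C = (25000·0.9500 + 2180·49.90) / 27180 = 132500/27180 = 4.876 mg/L.
Half-life 48 h → k = ln 2 / 48 = 0.01444 h⁻¹ = 0.3466 d⁻¹.
Set 4.876·exp(−k·t) = 2.0 → t = ln(4.876/2.0)/k = 222200 s = 61.71 h.
Distance = v·t = 0.28·222200 = 62210 m = 62.21 km.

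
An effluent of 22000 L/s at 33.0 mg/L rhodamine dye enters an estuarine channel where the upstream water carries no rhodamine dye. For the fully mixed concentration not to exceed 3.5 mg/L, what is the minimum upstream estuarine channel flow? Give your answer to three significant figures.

185000 L/s

Set C_mix = 3.5: (Q·0 + 22000·33.00) / (Q + 22000) = 3.5
→ Q = 22000·(33.00 − 3.5)/(3.5 − 0) = 185400 L/s.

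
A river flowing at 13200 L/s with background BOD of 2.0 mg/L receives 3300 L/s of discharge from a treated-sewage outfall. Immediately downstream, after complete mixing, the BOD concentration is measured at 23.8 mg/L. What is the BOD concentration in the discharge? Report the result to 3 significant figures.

Mass balance: 13200·2.000 + 3300·Cₑ = 16500·23.80
→ Cₑ = (16500·23.80 − 13200·2.000) / 3300 = 111.0 mg/L.

111 mg/L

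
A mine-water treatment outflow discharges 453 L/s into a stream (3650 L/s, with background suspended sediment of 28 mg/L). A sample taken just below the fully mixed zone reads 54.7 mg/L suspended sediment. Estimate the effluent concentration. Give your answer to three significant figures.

270 mg/L

Mass balance: 3650·28.00 + 453.0·Cₑ = 4103·54.70
→ Cₑ = (4103·54.70 − 3650·28.00) / 453.0 = 269.8 mg/L.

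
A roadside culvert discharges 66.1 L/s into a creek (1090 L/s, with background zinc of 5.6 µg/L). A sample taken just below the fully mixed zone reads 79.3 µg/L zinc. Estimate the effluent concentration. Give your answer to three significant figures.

Mass balance: 1090·5.600 + 66.10·Cₑ = 1156·79.30
→ Cₑ = (1156·79.30 − 1090·5.600) / 66.10 = 1295 µg/L.

1290 µg/L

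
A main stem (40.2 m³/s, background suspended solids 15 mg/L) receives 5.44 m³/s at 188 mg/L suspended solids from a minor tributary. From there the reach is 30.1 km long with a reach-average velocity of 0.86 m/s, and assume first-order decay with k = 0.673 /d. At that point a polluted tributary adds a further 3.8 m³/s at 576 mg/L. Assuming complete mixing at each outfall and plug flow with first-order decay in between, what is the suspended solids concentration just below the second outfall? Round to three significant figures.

Mass balance: C = (40.20·15.00 + 5.440·188.0) / 45.64 = 1626/45.64 = 35.62 mg/L; combined flow 45.64 m³/s.
Travel time t = 30.1·1000 / 0.86 = 35000 s = 9.722 h.
Decay over the reach: 35.62·exp(−kt) = 35.62·0.7614 = 27.12 mg/L.
At the second outfall, C = (45.64·27.12 + 3.800·576.0) / (45.64 + 3.800) = 69.31 mg/L.

69.3 mg/L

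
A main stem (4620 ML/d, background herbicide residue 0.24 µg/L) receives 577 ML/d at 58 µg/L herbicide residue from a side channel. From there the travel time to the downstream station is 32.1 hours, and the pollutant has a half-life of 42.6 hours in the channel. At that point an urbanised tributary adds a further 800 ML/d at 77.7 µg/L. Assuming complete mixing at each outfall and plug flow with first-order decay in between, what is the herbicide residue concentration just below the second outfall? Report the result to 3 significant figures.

Mixed concentration C = ΣQC/ΣQ = (4620·0.2400 + 577.0·58.00) / 5197 = 34570/5197 = 6.653 µg/L; combined flow 5197 ML/d.
Half-life 42.6 h → k = ln 2 / 42.6 = 0.01627 h⁻¹ = 0.3905 d⁻¹.
After decay, C = 6.653 × e^(−kt) = 6.653 × 0.5932 = 3.946 µg/L.
At the second outfall, C = (5197·3.946 + 800.0·77.70) / (5197 + 800.0) = 13.78 µg/L.

13.8 µg/L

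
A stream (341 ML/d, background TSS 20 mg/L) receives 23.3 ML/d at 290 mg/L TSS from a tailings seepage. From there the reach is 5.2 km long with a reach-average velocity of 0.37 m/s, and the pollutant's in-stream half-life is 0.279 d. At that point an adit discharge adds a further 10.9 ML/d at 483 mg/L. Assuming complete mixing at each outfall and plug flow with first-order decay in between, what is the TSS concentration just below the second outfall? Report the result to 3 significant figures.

Flow-weighted average: C = (341.0·20.00 + 23.30·290.0) / 364.3 = 13580/364.3 = 37.27 mg/L; combined flow 364.3 ML/d.
Travel time t = 5.2·1000 / 0.37 = 14050 s = 3.904 h.
Half-life 0.279 d → k = ln 2 / 0.279 = 2.484 d⁻¹.
Applying C = C₀e^(−kt): 37.27 × 0.6676 = 24.88 mg/L.
At the second outfall, C = (364.3·24.88 + 10.90·483.0) / (364.3 + 10.90) = 38.19 mg/L.

38.2 mg/L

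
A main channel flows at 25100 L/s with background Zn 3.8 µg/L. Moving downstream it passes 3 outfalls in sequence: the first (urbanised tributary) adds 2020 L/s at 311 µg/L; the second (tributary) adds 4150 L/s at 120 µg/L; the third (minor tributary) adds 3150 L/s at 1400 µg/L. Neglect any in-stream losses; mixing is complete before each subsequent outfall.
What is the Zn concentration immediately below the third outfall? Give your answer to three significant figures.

After outfall 1: Q = 25100 + 2020 = 27120 L/s; C = (25100·3.800 + 2020·311.0)/27120 = 26.68 µg/L.
After outfall 2: Q = 27120 + 4150 = 31270 L/s; C = (27120·26.68 + 4150·120.0)/31270 = 39.07 µg/L.
After outfall 3: Q = 31270 + 3150 = 34420 L/s; C = (31270·39.07 + 3150·1400)/34420 = 163.6 µg/L.

164 µg/L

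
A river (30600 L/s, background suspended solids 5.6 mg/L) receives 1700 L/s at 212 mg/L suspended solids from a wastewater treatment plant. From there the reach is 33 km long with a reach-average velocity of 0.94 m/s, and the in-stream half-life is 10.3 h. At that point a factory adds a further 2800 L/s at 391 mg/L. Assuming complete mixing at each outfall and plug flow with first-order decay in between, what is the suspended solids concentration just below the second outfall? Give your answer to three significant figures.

39.1 mg/L

Conservation of mass: C = (30600·5.600 + 1700·212.0) / 32300 = 531800/32300 = 16.46 mg/L; combined flow 32300 L/s.
Travel time t = 33·1000 / 0.94 = 35110 s = 9.752 h.
Half-life 10.3 h → k = ln 2 / 10.3 = 0.06730 h⁻¹ = 1.615 d⁻¹.
Decay over the reach: 16.46·exp(−kt) = 16.46·0.5188 = 8.541 mg/L.
At the second outfall, C = (32300·8.541 + 2800·391.0) / (32300 + 2800) = 39.05 mg/L.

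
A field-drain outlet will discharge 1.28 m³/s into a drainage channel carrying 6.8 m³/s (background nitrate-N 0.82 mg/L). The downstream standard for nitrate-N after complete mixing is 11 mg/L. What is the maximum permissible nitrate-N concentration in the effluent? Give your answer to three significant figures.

65.1 mg/L

At the limit, (Qr·Cr + Qe·Cₑ)/(Qr + Qe) = 11:
Cₑ = (8.080·11 − 6.800·0.8200) / 1.280 = 65.08 mg/L.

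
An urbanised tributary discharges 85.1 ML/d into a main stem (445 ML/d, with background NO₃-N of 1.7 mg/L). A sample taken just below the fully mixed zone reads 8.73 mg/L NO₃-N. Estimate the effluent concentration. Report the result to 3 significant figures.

45.5 mg/L

Mass balance: 445.0·1.700 + 85.10·Cₑ = 530.1·8.730
→ Cₑ = (530.1·8.730 − 445.0·1.700) / 85.10 = 45.49 mg/L.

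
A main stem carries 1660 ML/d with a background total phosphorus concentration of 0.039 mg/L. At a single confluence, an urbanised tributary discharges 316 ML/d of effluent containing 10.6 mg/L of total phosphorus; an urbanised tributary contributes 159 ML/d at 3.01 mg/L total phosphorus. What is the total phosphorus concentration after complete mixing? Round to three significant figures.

1.82 mg/L

Mixed concentration C = ΣQC/ΣQ = (1660·0.03900 + 316.0·10.60 + 159.0·3.010) / 2135 = 3893/2135 = 1.823 mg/L.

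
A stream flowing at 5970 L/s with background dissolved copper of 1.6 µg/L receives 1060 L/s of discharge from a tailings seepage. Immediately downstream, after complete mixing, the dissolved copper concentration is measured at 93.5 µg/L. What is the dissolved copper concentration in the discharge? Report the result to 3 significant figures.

Mass balance: 5970·1.600 + 1060·Cₑ = 7030·93.50
→ Cₑ = (7030·93.50 − 5970·1.600) / 1060 = 611.1 µg/L.

611 µg/L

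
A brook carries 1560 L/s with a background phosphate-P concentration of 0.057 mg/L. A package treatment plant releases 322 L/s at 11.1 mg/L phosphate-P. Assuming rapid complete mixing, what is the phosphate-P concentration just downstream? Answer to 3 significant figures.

1.95 mg/L

Conservation of mass: C = (1560·0.05700 + 322.0·11.10) / 1882 = 3663/1882 = 1.946 mg/L.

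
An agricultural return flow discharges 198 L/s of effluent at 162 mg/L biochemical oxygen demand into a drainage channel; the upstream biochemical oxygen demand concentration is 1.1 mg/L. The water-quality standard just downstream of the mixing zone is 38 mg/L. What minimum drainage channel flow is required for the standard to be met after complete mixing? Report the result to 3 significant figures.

665 L/s

Set C_mix = 38: (Q·1.100 + 198.0·162.0) / (Q + 198.0) = 38
→ Q = 198.0·(162.0 − 38)/(38 − 1.100) = 665.4 L/s.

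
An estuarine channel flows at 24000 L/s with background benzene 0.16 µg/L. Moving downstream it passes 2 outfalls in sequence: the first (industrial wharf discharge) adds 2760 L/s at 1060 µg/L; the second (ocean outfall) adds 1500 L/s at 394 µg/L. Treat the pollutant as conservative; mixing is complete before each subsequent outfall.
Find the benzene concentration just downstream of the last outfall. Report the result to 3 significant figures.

After outfall 1: Q = 24000 + 2760 = 26760 L/s; C = (24000·0.1600 + 2760·1060)/26760 = 109.5 µg/L.
After outfall 2: Q = 26760 + 1500 = 28260 L/s; C = (26760·109.5 + 1500·394.0)/28260 = 124.6 µg/L.

125 µg/L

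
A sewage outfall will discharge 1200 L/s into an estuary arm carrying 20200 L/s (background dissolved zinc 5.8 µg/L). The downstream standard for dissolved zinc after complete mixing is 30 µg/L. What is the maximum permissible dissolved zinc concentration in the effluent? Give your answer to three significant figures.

437 µg/L

At the limit, (Qr·Cr + Qe·Cₑ)/(Qr + Qe) = 30:
Cₑ = (21400·30 − 20200·5.800) / 1200 = 437.4 µg/L.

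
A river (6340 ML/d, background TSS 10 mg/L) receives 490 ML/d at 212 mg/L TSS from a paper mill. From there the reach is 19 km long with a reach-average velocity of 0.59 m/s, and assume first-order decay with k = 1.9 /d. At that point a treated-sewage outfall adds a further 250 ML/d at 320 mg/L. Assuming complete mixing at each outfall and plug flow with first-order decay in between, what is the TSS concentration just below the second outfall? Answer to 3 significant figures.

22.9 mg/L

Conservation of mass: C = (6340·10.00 + 490.0·212.0) / 6830 = 167300/6830 = 24.49 mg/L; combined flow 6830 ML/d.
Travel time t = 19·1000 / 0.59 = 32200 s = 8.945 h.
Applying C = C₀e^(−kt): 24.49 × 0.4925 = 12.06 mg/L.
Second outfall: C = (6830·12.06 + 250.0·320.0)/7080 = 22.94 mg/L.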